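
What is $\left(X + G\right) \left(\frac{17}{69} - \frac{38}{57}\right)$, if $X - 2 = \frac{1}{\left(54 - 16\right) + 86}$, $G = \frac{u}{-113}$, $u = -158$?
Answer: $- \frac{1384141}{966828} \approx -1.4316$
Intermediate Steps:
$G = \frac{158}{113}$ ($G = - \frac{158}{-113} = \left(-158\right) \left(- \frac{1}{113}\right) = \frac{158}{113} \approx 1.3982$)
$X = \frac{249}{124}$ ($X = 2 + \frac{1}{\left(54 - 16\right) + 86} = 2 + \frac{1}{38 + 86} = 2 + \frac{1}{124} = \frac{249}{124} \approx 2.0081$)
$\left(X + G\right) \left(\frac{17}{69} - \frac{38}{57}\right) = \left(\frac{249}{124} + \frac{158}{113}\right) \left(\frac{17}{69} - \frac{38}{57}\right) = \frac{47729 \left(17 \cdot \frac{1}{69} - \frac{2}{3}\right)}{14012} = \frac{47729 \left(\frac{17}{69} - \frac{2}{3}\right)}{14012} = \frac{47729}{14012} \left(- \frac{29}{69}\right) = - \frac{1384141}{966828}$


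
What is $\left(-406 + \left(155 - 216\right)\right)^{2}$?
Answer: $218089$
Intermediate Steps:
$\left(-406 + \left(155 - 216\right)\right)^{2} = \left(-406 - 61\right)^{2} = \left(-467\right)^{2} = 218089$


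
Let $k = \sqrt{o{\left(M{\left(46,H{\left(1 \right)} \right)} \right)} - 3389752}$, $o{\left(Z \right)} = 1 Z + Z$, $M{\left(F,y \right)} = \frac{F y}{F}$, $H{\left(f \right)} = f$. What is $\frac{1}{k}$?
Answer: $- \frac{i \sqrt{135590}}{677950} \approx - 0.00054315 i$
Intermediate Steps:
$M{\left(F,y \right)} = y$
$o{\left(Z \right)} = 2 Z$ ($o{\left(Z \right)} = Z + Z = 2 Z$)
$k = 5 i \sqrt{135590}$ ($k = \sqrt{2 \cdot 1 - 3389752} = \sqrt{2 - 3389752} = \sqrt{-3389750} = 5 i \sqrt{135590} \approx 1841.1 i$)
$\frac{1}{k} = \frac{1}{5 i \sqrt{135590}} = - \frac{i \sqrt{135590}}{677950}$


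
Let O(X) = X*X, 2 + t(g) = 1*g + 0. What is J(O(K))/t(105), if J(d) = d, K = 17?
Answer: 289/103 ≈ 2.8058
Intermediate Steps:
t(g) = -2 + g (t(g) = -2 + (1*g + 0) = -2 + (g + 0) = -2 + g)
O(X) = X**2
J(O(K))/t(105) = 17**2/(-2 + 105) = 289/103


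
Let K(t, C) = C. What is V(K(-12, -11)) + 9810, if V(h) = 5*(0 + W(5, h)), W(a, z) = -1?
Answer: 9805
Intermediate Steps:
V(h) = -5 (V(h) = 5*(0 - 1) = 5*(-1) = -5)
V(K(-12, -11)) + 9810 = -5 + 9810 = 9805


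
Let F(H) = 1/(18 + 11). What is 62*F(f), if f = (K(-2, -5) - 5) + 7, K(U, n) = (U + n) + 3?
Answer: 62/29 ≈ 2.1379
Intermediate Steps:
K(U, n) = 3 + U + n
f = -2 (f = ((3 - 2 - 5) - 5) + 7 = (-4 - 5) + 7 = -9 + 7 = -2)
F(H) = 1/29
62*F(f) = 62*(1/29) = 62/29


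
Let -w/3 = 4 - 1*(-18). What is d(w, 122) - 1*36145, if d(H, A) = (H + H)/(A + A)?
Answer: -2204878/61 ≈ -36146.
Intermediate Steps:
w = -66 (w = -3*(4 - 1*(-18)) = -3*(4 + 18) = -3*22 = -66)
d(H, A) = H/A (d(H, A) = (2*H)/((2*A)) = (2*H)*(1/(2*A)) = H/A)
d(w, 122) - 1*36145 = -66/122 - 1*36145 = -66*1/122 - 36145 = -33/61 - 36145 = -2204878/61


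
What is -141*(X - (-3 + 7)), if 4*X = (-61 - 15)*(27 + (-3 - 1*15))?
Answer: 24675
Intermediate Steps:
X = -171 (X = ((-61 - 15)*(27 + (-3 - 1*15)))/4 = (-76*(27 + (-3 - 15)))/4 = (-76*(27 - 18))/4 = (-76*9)/4 = (¼)*(-684) = -171)
-141*(X - (-3 + 7)) = -141*(-171 - (-3 + 7)) = -141*(-171 - 1*4) = -141*(-171 - 4) = -141*(-175) = 24675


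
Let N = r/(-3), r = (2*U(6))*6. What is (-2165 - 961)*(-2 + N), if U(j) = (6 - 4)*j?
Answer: 156300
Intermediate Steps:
U(j) = 2*j
r = 144 (r = (2*(2*6))*6 = (2*12)*6 = 24*6 = 144)
N = -48 (N = 144/(-3) = 144*(-⅓) = -48)
(-2165 - 961)*(-2 + N) = (-2165 - 961)*(-2 - 48) = -3126*(-50) = 156300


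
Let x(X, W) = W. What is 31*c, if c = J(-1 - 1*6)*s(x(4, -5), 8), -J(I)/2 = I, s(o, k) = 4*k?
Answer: 13888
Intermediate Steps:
J(I) = -2*I
c = 448 (c = (-2*(-1 - 1*6))*(4*8) = -2*(-1 - 6)*32 = -2*(-7)*32 = 14*32 = 448)
31*c = 31*448 = 13888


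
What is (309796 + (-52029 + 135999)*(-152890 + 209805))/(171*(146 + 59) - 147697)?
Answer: -2389731173/56321 ≈ -42431.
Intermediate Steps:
(309796 + (-52029 + 135999)*(-152890 + 209805))/(171*(146 + 59) - 147697) = (309796 + 83970*56915)/(171*205 - 147697) = (309796 + 4779152550)/(35055 - 147697) = 4779462346/(-112642) = 4779462346*(-1/112642) = -2389731173/56321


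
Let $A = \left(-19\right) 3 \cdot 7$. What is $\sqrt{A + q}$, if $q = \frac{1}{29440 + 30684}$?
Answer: $\frac{5 i \sqrt{14423431949}}{30062} \approx 19.975 i$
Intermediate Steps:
$q = \frac{1}{60124} \approx 1.6632 \cdot 10^{-5}$
$A = -399$ ($A = \left(-57\right) 7 = -399$)
$\sqrt{A + q} = \sqrt{-399 + \frac{1}{60124}} = \sqrt{- \frac{23989475}{60124}} = \frac{5 i \sqrt{14423431949}}{30062}$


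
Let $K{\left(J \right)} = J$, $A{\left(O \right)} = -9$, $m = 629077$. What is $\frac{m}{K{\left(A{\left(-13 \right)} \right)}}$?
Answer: $- \frac{629077}{9} \approx -69898.0$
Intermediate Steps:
$\frac{m}{K{\left(A{\left(-13 \right)} \right)}} = \frac{629077}{-9} = 629077 \left(- \frac{1}{9}\right) = - \frac{629077}{9}$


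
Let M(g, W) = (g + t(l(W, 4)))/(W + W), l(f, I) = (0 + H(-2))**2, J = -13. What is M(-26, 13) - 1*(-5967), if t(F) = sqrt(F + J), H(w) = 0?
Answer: 5966 + I*sqrt(13)/26 ≈ 5966.0 + 0.13867*I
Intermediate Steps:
l(f, I) = 0 (l(f, I) = (0 + 0)**2 = 0**2 = 0)
t(F) = sqrt(-13 + F) (t(F) = sqrt(F - 13) = sqrt(-13 + F))
M(g, W) = (g + I*sqrt(13))/(2*W) (M(g, W) = (g + sqrt(-13 + 0))/(W + W) = (g + sqrt(-13))/((2*W)) = (g + I*sqrt(13))*(1/(2*W)) = (g + I*sqrt(13))/(2*W))
M(-26, 13) - 1*(-5967) = (1/2)*(-26 + I*sqrt(13))/13 - 1*(-5967) = (1/2)*(1/13)*(-26 + I*sqrt(13)) + 5967 = (-1 + I*sqrt(13)/26) + 5967 = 5966 + I*sqrt(13)/26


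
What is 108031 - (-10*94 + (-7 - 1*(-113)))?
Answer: 108865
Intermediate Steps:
108031 - (-10*94 + (-7 - 1*(-113))) = 108031 - (-940 + (-7 + 113)) = 108031 - (-940 + 106) = 108031 - 1*(-834) = 108031 + 834 = 108865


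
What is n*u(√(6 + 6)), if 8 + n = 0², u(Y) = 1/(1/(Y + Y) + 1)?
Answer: -384/47 + 32*√3/47 ≈ -6.9909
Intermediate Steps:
u(Y) = 1/(1 + 1/(2*Y)) (u(Y) = 1/(1/(2*Y) + 1) = 1/(1 + 1/(2*Y)))
n = -8 (n = -8 + 0² = -8 + 0 = -8)
n*u(√(6 + 6)) = -16*√(6 + 6)/(1 + 2*√(6 + 6)) = -16*√12/(1 + 2*√12) = -16*2*√3/(1 + 2*(2*√3)) = -16*2*√3/(1 + 4*√3) = -32*√3/(1 + 4*√3)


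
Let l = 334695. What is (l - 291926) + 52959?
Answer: 95728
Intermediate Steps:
(l - 291926) + 52959 = (334695 - 291926) + 52959 = 42769 + 52959 = 95728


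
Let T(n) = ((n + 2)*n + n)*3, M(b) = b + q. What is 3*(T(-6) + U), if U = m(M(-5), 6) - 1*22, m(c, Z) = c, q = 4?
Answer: 93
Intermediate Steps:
M(b) = 4 + b (M(b) = b + 4 = 4 + b)
T(n) = 3*n + 3*n*(2 + n) (T(n) = ((2 + n)*n + n)*3 = (n*(2 + n) + n)*3 = (n + n*(2 + n))*3 = 3*n + 3*n*(2 + n))
U = -23 (U = (4 - 5) - 1*22 = -1 - 22 = -23)
3*(T(-6) + U) = 3*(3*(-6)*(3 - 6) - 23) = 3*(3*(-6)*(-3) - 23) = 3*(54 - 23) = 3*31 = 93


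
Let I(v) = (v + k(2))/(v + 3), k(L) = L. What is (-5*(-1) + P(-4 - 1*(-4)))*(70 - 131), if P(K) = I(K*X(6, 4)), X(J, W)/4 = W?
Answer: -1037/3 ≈ -345.67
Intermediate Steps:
X(J, W) = 4*W
I(v) = (2 + v)/(3 + v) (I(v) = (v + 2)/(v + 3) = (2 + v)/(3 + v))
P(K) = (2 + 16*K)/(3 + 16*K) (P(K) = (2 + K*(4*4))/(3 + K*(4*4)) = (2 + K*16)/(3 + K*16) = (2 + 16*K)/(3 + 16*K))
(-5*(-1) + P(-4 - 1*(-4)))*(70 - 131) = (-5*(-1) + 2*(1 + 8*(-4 - 1*(-4)))/(3 + 16*(-4 - 1*(-4))))*(70 - 131) = (5 + 2*(1 + 8*(-4 + 4))/(3 + 16*(-4 + 4)))*(-61) = (5 + 2*(1 + 8*0)/(3 + 16*0))*(-61) = (5 + 2*(1 + 0)/(3 + 0))*(-61) = (5 + 2*1/3)*(-61) = (5 + 2*(1/3)*1)*(-61) = (5 + 2/3)*(-61) = (17/3)*(-61) = -1037/3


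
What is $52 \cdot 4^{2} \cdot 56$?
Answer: $46592$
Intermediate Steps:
$52 \cdot 4^{2} \cdot 56 = 52 \cdot 16 \cdot 56 = 832 \cdot 56 = 46592$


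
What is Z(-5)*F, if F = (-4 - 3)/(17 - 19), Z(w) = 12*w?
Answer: -210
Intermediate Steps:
F = 7/2 (F = -7/(-2) = -7*(-1/2) = 7/2 ≈ 3.5000)
Z(-5)*F = (12*(-5))*(7/2) = -60*7/2 = -210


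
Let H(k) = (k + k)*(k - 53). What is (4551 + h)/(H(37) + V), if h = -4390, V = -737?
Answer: -161/1921 ≈ -0.083811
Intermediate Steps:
H(k) = 2*k*(-53 + k) (H(k) = (2*k)*(-53 + k) = 2*k*(-53 + k))
(4551 + h)/(H(37) + V) = (4551 - 4390)/(2*37*(-53 + 37) - 737) = 161/(2*37*(-16) - 737) = 161/(-1184 - 737) = 161/(-1921) = 161*(-1/1921) = -161/1921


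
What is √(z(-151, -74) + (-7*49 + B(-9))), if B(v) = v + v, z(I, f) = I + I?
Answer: I*√663 ≈ 25.749*I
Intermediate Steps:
z(I, f) = 2*I
B(v) = 2*v
√(z(-151, -74) + (-7*49 + B(-9))) = √(2*(-151) + (-7*49 + 2*(-9))) = √(-302 + (-343 - 18)) = √(-302 - 361) = √(-663) = I*√663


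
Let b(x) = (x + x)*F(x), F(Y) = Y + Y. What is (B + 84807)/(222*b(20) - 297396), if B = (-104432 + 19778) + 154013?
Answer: 77083/28902 ≈ 2.6670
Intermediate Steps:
F(Y) = 2*Y
B = 69359 (B = -84654 + 154013 = 69359)
b(x) = 4*x² (b(x) = (x + x)*(2*x) = (2*x)*(2*x) = 4*x²)
(B + 84807)/(222*b(20) - 297396) = (69359 + 84807)/(222*(4*20²) - 297396) = 154166/(222*(4*400) - 297396) = 154166/(222*1600 - 297396) = 154166/(355200 - 297396) = 154166/57804 = 154166*(1/57804) = 77083/28902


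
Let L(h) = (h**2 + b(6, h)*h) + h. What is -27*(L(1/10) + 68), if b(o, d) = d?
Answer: -45981/25 ≈ -1839.2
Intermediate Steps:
L(h) = h + 2*h**2 (L(h) = (h**2 + h*h) + h = (h**2 + h**2) + h = 2*h**2 + h = h + 2*h**2)
-27*(L(1/10) + 68) = -27*((1/10)*(1 + 2*(1/10)) + 68) = -27*((1*(1/10))*(1 + 2*(1*(1/10))) + 68) = -27*((1 + 2*(1/10))/10 + 68) = -27*((1 + 1/5)/10 + 68) = -27*((1/10)*(6/5) + 68) = -27*(3/25 + 68) = -27*1703/25 = -45981/25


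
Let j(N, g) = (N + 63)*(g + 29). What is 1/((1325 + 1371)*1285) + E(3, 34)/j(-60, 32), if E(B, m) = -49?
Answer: -169753457/633977880 ≈ -0.26776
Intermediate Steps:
j(N, g) = (29 + g)*(63 + N) (j(N, g) = (63 + N)*(29 + g) = (29 + g)*(63 + N))
1/((1325 + 1371)*1285) + E(3, 34)/j(-60, 32) = 1/((1325 + 1371)*1285) - 49/(1827 + 29*(-60) + 63*32 - 60*32) = (1/1285)/2696 - 49/(1827 - 1740 + 2016 - 1920) = (1/2696)*(1/1285) - 49/183 = 1/3464360 - 49*1/183 = 1/3464360 - 49/183 = -169753457/633977880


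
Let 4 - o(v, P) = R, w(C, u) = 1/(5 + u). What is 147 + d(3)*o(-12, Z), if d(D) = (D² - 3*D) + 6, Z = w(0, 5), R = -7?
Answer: 213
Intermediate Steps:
Z = ⅒ (Z = 1/(5 + 5) = 1/10 = ⅒ ≈ 0.10000)
d(D) = 6 + D² - 3*D
o(v, P) = 11 (o(v, P) = 4 - 1*(-7) = 4 + 7 = 11)
147 + d(3)*o(-12, Z) = 147 + (6 + 3² - 3*3)*11 = 147 + (6 + 9 - 9)*11 = 147 + 6*11 = 147 + 66 = 213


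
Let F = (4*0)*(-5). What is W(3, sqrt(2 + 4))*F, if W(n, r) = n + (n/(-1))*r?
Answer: 0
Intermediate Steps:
W(n, r) = n - n*r (W(n, r) = n + (n*(-1))*r = n + (-n)*r = n - n*r)
F = 0 (F = 0*(-5) = 0)
W(3, sqrt(2 + 4))*F = (3*(1 - sqrt(2 + 4)))*0 = (3*(1 - sqrt(6)))*0 = (3 - 3*sqrt(6))*0 = 0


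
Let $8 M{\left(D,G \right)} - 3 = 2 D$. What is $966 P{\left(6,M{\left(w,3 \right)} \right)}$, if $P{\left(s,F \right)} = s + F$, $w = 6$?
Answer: $\frac{30429}{4} \approx 7607.3$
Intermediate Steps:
$M{\left(D,G \right)} = \frac{3}{8} + \frac{D}{4}$ ($M{\left(D,G \right)} = \frac{3}{8} + \frac{2 D}{8} = \frac{3}{8} + \frac{D}{4}$)
$P{\left(s,F \right)} = F + s$
$966 P{\left(6,M{\left(w,3 \right)} \right)} = 966 \left(\left(\frac{3}{8} + \frac{1}{4} \cdot 6\right) + 6\right) = 966 \left(\left(\frac{3}{8} + \frac{3}{2}\right) + 6\right) = 966 \left(\frac{15}{8} + 6\right) = 966 \cdot \frac{63}{8} = \frac{30429}{4}$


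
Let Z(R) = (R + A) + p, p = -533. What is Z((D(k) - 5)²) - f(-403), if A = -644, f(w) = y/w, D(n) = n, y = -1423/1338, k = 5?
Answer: -634656301/539214 ≈ -1177.0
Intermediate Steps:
y = -1423/1338 (y = -1423*1/1338 = -1423/1338 ≈ -1.0635)
f(w) = -1423/(1338*w)
Z(R) = -1177 + R (Z(R) = (R - 644) - 533 = (-644 + R) - 533 = -1177 + R)
Z((D(k) - 5)²) - f(-403) = (-1177 + (5 - 5)²) - (-1423)/(1338*(-403)) = (-1177 + 0²) - (-1423)*(-1)/(1338*403) = (-1177 + 0) - 1*1423/539214 = -1177 - 1423/539214 = -634656301/539214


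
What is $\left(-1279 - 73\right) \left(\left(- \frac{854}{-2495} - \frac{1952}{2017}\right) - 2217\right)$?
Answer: $\frac{15088335922504}{5032415} \approx 2.9982 \cdot 10^{6}$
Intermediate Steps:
$\left(-1279 - 73\right) \left(\left(- \frac{854}{-2495} - \frac{1952}{2017}\right) - 2217\right) = - 1352 \left(\left(\left(-854\right) \left(- \frac{1}{2495}\right) - \frac{1952}{2017}\right) - 2217\right) = - 1352 \left(\left(\frac{854}{2495} - \frac{1952}{2017}\right) - 2217\right) = - 1352 \left(- \frac{3147722}{5032415} - 2217\right) = \left(-1352\right) \left(- \frac{11160011777}{5032415}\right) = \frac{15088335922504}{5032415}$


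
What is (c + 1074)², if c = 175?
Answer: 1560001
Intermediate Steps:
(c + 1074)² = (175 + 1074)² = 1249² = 1560001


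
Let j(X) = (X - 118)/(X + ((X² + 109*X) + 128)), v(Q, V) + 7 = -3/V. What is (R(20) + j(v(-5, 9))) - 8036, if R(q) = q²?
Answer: -5367967/703 ≈ -7635.8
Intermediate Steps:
v(Q, V) = -7 - 3/V
j(X) = (-118 + X)/(128 + X² + 110*X) (j(X) = (-118 + X)/(X + (128 + X² + 109*X)) = (-118 + X)/(128 + X² + 110*X))
(R(20) + j(v(-5, 9))) - 8036 = (20² + (-118 + (-7 - 3/9))/(128 + (-7 - 3/9)² + 110*(-7 - 3/9))) - 8036 = (400 + (-118 + (-7 - 3*⅑))/(128 + (-7 - 3*⅑)² + 110*(-7 - 3*⅑))) - 8036 = (400 + (-118 + (-7 - ⅓))/(128 + (-7 - ⅓)² + 110*(-7 - ⅓))) - 8036 = (400 + (-118 - 22/3)/(128 + (-22/3)² + 110*(-22/3))) - 8036 = (400 - 376/3/(128 + 484/9 - 2420/3)) - 8036 = (400 - 376/3/(-5624/9)) - 8036 = (400 - 9/5624*(-376/3)) - 8036 = (400 + 141/703) - 8036 = 281341/703 - 8036 = -5367967/703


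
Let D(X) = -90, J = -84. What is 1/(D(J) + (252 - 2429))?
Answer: -1/2267 ≈ -0.00044111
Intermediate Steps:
1/(D(J) + (252 - 2429)) = 1/(-90 + (252 - 2429)) = 1/(-90 - 2177) = 1/(-2267) = -1/2267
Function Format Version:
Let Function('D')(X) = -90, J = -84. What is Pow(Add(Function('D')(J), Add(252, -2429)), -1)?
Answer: Rational(-1, 2267) ≈ -0.00044111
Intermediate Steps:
Pow(Add(Function('D')(J), Add(252, -2429)), -1) = Pow(Add(-90, Add(252, -2429)), -1) = Pow(Add(-90, -2177), -1) = Pow(-2267, -1) = Rational(-1, 2267)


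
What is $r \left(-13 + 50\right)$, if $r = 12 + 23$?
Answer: $1295$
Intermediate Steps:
$r = 35$
$r \left(-13 + 50\right) = 35 \left(-13 + 50\right) = 35 \cdot 37 = 1295$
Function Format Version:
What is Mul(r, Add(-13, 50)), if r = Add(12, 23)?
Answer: 1295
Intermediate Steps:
r = 35
Mul(r, Add(-13, 50)) = Mul(35, Add(-13, 50)) = Mul(35, 37) = 1295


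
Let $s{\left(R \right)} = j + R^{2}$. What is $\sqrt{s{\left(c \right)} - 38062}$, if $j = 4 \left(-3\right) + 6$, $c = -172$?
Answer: $2 i \sqrt{2121} \approx 92.109 i$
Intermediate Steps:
$j = -6$ ($j = -12 + 6 = -6$)
$s{\left(R \right)} = -6 + R^{2}$
$\sqrt{s{\left(c \right)} - 38062} = \sqrt{\left(-6 + \left(-172\right)^{2}\right) - 38062} = \sqrt{\left(-6 + 29584\right) - 38062} = \sqrt{29578 - 38062} = \sqrt{-8484} = 2 i \sqrt{2121}$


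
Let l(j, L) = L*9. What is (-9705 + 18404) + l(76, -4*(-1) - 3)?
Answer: 8708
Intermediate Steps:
l(j, L) = 9*L
(-9705 + 18404) + l(76, -4*(-1) - 3) = (-9705 + 18404) + 9*(-4*(-1) - 3) = 8699 + 9*(4 - 3) = 8699 + 9*1 = 8699 + 9 = 8708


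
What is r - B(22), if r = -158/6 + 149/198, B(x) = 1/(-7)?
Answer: -35257/1386 ≈ -25.438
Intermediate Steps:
B(x) = -⅐
r = -5065/198 (r = -158*⅙ + 149*(1/198) = -79/3 + 149/198 = -5065/198 ≈ -25.581)
r - B(22) = -5065/198 - 1*(-⅐) = -5065/198 + ⅐ = -35257/1386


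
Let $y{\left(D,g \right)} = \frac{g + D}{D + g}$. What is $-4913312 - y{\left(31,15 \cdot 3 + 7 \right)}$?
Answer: $-4913313$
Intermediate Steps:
$y{\left(D,g \right)} = 1$ ($y{\left(D,g \right)} = \frac{D + g}{D + g} = 1$)
$-4913312 - y{\left(31,15 \cdot 3 + 7 \right)} = -4913312 - 1 = -4913313$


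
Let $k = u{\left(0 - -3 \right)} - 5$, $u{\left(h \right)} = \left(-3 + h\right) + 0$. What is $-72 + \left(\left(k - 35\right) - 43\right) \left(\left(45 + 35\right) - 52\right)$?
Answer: $-2396$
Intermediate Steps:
$u{\left(h \right)} = -3 + h$
$k = -5$ ($k = \left(-3 + \left(0 - -3\right)\right) - 5 = \left(-3 + \left(0 + 3\right)\right) - 5 = \left(-3 + 3\right) - 5 = 0 - 5 = -5$)
$-72 + \left(\left(k - 35\right) - 43\right) \left(\left(45 + 35\right) - 52\right) = -72 + \left(\left(-5 - 35\right) - 43\right) \left(\left(45 + 35\right) - 52\right) = -72 + \left(-40 - 43\right) \left(80 - 52\right) = -72 - 2324 = -2396$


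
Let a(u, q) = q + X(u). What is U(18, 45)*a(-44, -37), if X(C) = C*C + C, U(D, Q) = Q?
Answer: 83475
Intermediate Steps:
X(C) = C + C² (X(C) = C² + C = C + C²)
a(u, q) = q + u*(1 + u)
U(18, 45)*a(-44, -37) = 45*(-37 - 44*(1 - 44)) = 45*(-37 - 44*(-43)) = 45*(-37 + 1892) = 45*1855 = 83475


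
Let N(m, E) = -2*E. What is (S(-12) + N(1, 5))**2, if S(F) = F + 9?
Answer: 169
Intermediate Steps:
S(F) = 9 + F
(S(-12) + N(1, 5))**2 = ((9 - 12) - 2*5)**2 = (-3 - 10)**2 = (-13)**2 = 169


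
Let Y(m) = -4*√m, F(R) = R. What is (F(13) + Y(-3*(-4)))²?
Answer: 361 - 208*√3 ≈ 0.73343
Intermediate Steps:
(F(13) + Y(-3*(-4)))² = (13 - 4*2*√3)² = (13 - 8*√3)²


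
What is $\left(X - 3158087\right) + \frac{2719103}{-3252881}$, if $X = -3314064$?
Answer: $- \frac{21053139736134}{3252881} \approx -6.4722 \cdot 10^{6}$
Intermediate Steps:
$\left(X - 3158087\right) + \frac{2719103}{-3252881} = \left(-3314064 - 3158087\right) + \frac{2719103}{-3252881} = -6472151 + 2719103 \left(- \frac{1}{3252881}\right) = -6472151 - \frac{2719103}{3252881} = - \frac{21053139736134}{3252881}$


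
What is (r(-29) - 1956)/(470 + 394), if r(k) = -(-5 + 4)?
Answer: -1955/864 ≈ -2.2627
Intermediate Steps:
r(k) = 1 (r(k) = -1*(-1) = 1)
(r(-29) - 1956)/(470 + 394) = (1 - 1956)/(470 + 394) = -1955/864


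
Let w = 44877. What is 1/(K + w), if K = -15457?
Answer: 1/29420 ≈ 3.3990e-5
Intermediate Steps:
1/(K + w) = 1/(-15457 + 44877) = 1/29420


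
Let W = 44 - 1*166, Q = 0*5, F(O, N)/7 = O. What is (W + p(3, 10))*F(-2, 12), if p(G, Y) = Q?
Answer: 1708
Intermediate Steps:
F(O, N) = 7*O
Q = 0
p(G, Y) = 0
W = -122 (W = 44 - 166 = -122)
(W + p(3, 10))*F(-2, 12) = (-122 + 0)*(7*(-2)) = -122*(-14) = 1708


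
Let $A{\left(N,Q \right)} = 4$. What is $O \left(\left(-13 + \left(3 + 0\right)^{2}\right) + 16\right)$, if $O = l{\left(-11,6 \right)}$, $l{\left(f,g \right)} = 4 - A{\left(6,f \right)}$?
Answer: $0$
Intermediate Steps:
$l{\left(f,g \right)} = 0$ ($l{\left(f,g \right)} = 4 - 4 = 0$)
$O = 0$
$O \left(\left(-13 + \left(3 + 0\right)^{2}\right) + 16\right) = 0 \left(\left(-13 + \left(3 + 0\right)^{2}\right) + 16\right) = 0 \left(\left(-13 + 3^{2}\right) + 16\right) = 0 \left(\left(-13 + 9\right) + 16\right) = 0 \left(-4 + 16\right) = 0 \cdot 12 = 0$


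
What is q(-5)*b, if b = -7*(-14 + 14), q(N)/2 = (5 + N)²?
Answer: 0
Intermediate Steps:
q(N) = 2*(5 + N)²
b = 0 (b = -7*0 = 0)
q(-5)*b = (2*(5 - 5)²)*0 = (2*0²)*0 = (2*0)*0 = 0*0 = 0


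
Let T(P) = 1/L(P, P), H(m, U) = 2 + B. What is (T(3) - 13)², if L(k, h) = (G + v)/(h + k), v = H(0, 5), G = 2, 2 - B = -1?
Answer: 7225/49 ≈ 147.45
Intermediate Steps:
B = 3 (B = 2 - 1*(-1) = 2 + 1 = 3)
H(m, U) = 5 (H(m, U) = 2 + 3 = 5)
v = 5
L(k, h) = 7/(h + k) (L(k, h) = (2 + 5)/(h + k) = 7/(h + k))
T(P) = 2*P/7 (T(P) = 1/(7/(P + P)) = 1/(7/((2*P))) = 1/(7*(1/(2*P))) = 1/(7/(2*P)) = 2*P/7)
(T(3) - 13)² = ((2/7)*3 - 13)² = (6/7 - 13)² = (-85/7)² = 7225/49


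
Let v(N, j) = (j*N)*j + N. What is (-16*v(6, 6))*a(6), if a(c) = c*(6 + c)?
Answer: -255744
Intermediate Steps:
v(N, j) = N + N*j**2 (v(N, j) = (N*j)*j + N = N*j**2 + N = N + N*j**2)
(-16*v(6, 6))*a(6) = (-96*(1 + 6**2))*(6*(6 + 6)) = (-96*(1 + 36))*(6*12) = -96*37*72 = -16*222*72 = -3552*72 = -255744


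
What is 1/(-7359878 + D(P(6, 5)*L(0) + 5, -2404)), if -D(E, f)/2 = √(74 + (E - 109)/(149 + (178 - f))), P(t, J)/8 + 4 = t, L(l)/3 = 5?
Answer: -10049913409/73966136600399642 + 3*√61365570/73966136600399642 ≈ -1.3587e-7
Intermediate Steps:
L(l) = 15 (L(l) = 3*5 = 15)
P(t, J) = -32 + 8*t
D(E, f) = -2*√(74 + (-109 + E)/(327 - f)) (D(E, f) = -2*√(74 + (E - 109)/(149 + (178 - f))) = -2*√(74 + (-109 + E)/(327 - f)))
1/(-7359878 + D(P(6, 5)*L(0) + 5, -2404)) = 1/(-7359878 - 2*√(-1/(-327 - 2404))*√(24089 + ((-32 + 8*6)*15 + 5) - 74*(-2404))) = 1/(-7359878 - 2*√(-1/(-2731))*√(24089 + ((-32 + 48)*15 + 5) + 177896)) = 1/(-7359878 - 2*√2731*√(24089 + (16*15 + 5) + 177896)/2731) = 1/(-7359878 - 2*√2731*√(24089 + (240 + 5) + 177896)/2731) = 1/(-7359878 - 2*√2731*√(24089 + 245 + 177896)/2731) = 1/(-7359878 - 2*3*√61365570/2731) = 1/(-7359878 - 6*√61365570/2731)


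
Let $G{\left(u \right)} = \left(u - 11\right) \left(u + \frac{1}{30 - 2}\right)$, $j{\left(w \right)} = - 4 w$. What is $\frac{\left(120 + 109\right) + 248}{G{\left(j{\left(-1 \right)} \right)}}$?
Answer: $- \frac{1908}{113} \approx -16.885$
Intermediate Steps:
$G{\left(u \right)} = \left(-11 + u\right) \left(\frac{1}{28} + u\right)$ ($G{\left(u \right)} = \left(-11 + u\right) \left(u + \frac{1}{28}\right) = \left(-11 + u\right) \left(\frac{1}{28} + u\right)$)
$\frac{\left(120 + 109\right) + 248}{G{\left(j{\left(-1 \right)} \right)}} = \frac{\left(120 + 109\right) + 248}{- \frac{11}{28} + \left(\left(-4\right) \left(-1\right)\right)^{2} - \frac{307 \left(\left(-4\right) \left(-1\right)\right)}{28}} = \frac{229 + 248}{- \frac{11}{28} + 4^{2} - \frac{307}{7}} = \frac{477}{- \frac{11}{28} + 16 - \frac{307}{7}} = \frac{477}{- \frac{113}{4}} = 477 \left(- \frac{4}{113}\right) = - \frac{1908}{113}$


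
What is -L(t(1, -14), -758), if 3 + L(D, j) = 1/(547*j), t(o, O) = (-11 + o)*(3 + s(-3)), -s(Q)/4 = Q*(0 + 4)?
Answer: 1243879/414626 ≈ 3.0000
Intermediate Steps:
s(Q) = -16*Q (s(Q) = -4*Q*(0 + 4) = -4*Q*4 = -16*Q)
t(o, O) = -561 + 51*o (t(o, O) = (-11 + o)*(3 - 16*(-3)) = (-11 + o)*(3 + 48) = (-11 + o)*51 = -561 + 51*o)
L(D, j) = -3 + 1/(547*j)
-L(t(1, -14), -758) = -(-3 + (1/547)/(-758)) = -(-3 + (1/547)*(-1/758)) = -(-3 - 1/414626) = -1*(-1243879/414626) = 1243879/414626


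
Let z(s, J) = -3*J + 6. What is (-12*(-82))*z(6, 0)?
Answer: 5904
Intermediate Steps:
z(s, J) = 6 - 3*J
(-12*(-82))*z(6, 0) = (-12*(-82))*(6 - 3*0) = 984*(6 + 0) = 984*6 = 5904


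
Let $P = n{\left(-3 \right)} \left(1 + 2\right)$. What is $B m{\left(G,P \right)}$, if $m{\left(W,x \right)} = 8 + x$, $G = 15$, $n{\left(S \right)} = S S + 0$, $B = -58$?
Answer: $-2030$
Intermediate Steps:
$n{\left(S \right)} = S^{2}$ ($n{\left(S \right)} = S^{2} + 0 = S^{2}$)
$P = 27$ ($P = \left(-3\right)^{2} \left(1 + 2\right) = 9 \cdot 3 = 27$)
$B m{\left(G,P \right)} = - 58 \left(8 + 27\right) = \left(-58\right) 35 = -2030$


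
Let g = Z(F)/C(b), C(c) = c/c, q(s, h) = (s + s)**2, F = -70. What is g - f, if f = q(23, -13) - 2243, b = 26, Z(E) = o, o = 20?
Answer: 147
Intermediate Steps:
Z(E) = 20
q(s, h) = 4*s**2 (q(s, h) = (2*s)**2 = 4*s**2)
C(c) = 1
g = 20 (g = 20/1 = 20*1 = 20)
f = -127 (f = 4*23**2 - 2243 = 4*529 - 2243 = 2116 - 2243 = -127)
g - f = 20 - 1*(-127) = 20 + 127 = 147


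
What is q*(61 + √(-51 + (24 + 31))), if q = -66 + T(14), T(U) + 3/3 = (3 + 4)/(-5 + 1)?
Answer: -17325/4 ≈ -4331.3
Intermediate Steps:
T(U) = -11/4 (T(U) = -1 + (3 + 4)/(-5 + 1) = -1 + 7/(-4) = -1 + 7*(-¼) = -1 - 7/4 = -11/4)
q = -275/4 (q = -66 - 11/4 = -275/4 ≈ -68.750)
q*(61 + √(-51 + (24 + 31))) = -275*(61 + √(-51 + (24 + 31)))/4 = -275*(61 + √(-51 + 55))/4 = -275*(61 + √4)/4 = -275*(61 + 2)/4 = -275/4*63 = -17325/4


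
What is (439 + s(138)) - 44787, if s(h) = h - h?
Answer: -44348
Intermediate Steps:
s(h) = 0
(439 + s(138)) - 44787 = (439 + 0) - 44787 = 439 - 44787 = -44348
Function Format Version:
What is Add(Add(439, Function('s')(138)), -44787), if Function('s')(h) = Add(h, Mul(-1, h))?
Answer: -44348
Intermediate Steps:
Function('s')(h) = 0
Add(Add(439, Function('s')(138)), -44787) = Add(Add(439, 0), -44787) = Add(439, -44787) = -44348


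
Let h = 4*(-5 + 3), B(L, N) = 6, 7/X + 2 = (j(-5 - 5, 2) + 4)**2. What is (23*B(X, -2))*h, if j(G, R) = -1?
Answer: -1104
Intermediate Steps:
X = 1 (X = 7/(-2 + (-1 + 4)**2) = 7/(-2 + 3**2) = 7/(-2 + 9) = 7/7 = 7*(1/7) = 1)
h = -8 (h = 4*(-2) = -8)
(23*B(X, -2))*h = (23*6)*(-8) = 138*(-8) = -1104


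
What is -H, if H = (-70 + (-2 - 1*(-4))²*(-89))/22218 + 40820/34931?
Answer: -11436643/9949961 ≈ -1.1494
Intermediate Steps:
H = 11436643/9949961 (H = (-70 + (-2 + 4)²*(-89))*(1/22218) + 40820*(1/34931) = (-70 + 2²*(-89))*(1/22218) + 3140/2687 = (-70 + 4*(-89))*(1/22218) + 3140/2687 = (-70 - 356)*(1/22218) + 3140/2687 = -426*1/22218 + 3140/2687 = -71/3703 + 3140/2687 = 11436643/9949961 ≈ 1.1494)
-H = -1*11436643/9949961 = -11436643/9949961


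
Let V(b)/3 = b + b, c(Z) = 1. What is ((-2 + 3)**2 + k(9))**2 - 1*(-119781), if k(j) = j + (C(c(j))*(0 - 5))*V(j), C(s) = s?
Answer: 187381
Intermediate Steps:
V(b) = 6*b (V(b) = 3*(b + b) = 3*(2*b) = 6*b)
k(j) = -29*j (k(j) = j + (1*(0 - 5))*(6*j) = j + (1*(-5))*(6*j) = j - 30*j = -29*j)
((-2 + 3)**2 + k(9))**2 - 1*(-119781) = ((-2 + 3)**2 - 29*9)**2 - 1*(-119781) = (1**2 - 261)**2 + 119781 = (1 - 261)**2 + 119781 = (-260)**2 + 119781 = 67600 + 119781 = 187381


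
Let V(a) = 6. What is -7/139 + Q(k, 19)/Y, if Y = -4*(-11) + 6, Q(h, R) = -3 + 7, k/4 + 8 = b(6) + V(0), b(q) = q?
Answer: 103/3475 ≈ 0.029640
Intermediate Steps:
k = 16 (k = -32 + 4*(6 + 6) = -32 + 4*12 = -32 + 48 = 16)
Q(h, R) = 4
Y = 50 (Y = 44 + 6 = 50)
-7/139 + Q(k, 19)/Y = -7/139 + 4/50 = -7*1/139 + 4*(1/50) = -7/139 + 2/25 = 103/3475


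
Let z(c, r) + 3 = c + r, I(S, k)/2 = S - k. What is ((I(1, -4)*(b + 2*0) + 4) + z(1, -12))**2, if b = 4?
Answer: 900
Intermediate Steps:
I(S, k) = -2*k + 2*S (I(S, k) = 2*(S - k) = -2*k + 2*S)
z(c, r) = -3 + c + r (z(c, r) = -3 + (c + r) = -3 + c + r)
((I(1, -4)*(b + 2*0) + 4) + z(1, -12))**2 = (((-2*(-4) + 2*1)*(4 + 2*0) + 4) + (-3 + 1 - 12))**2 = (((8 + 2)*(4 + 0) + 4) - 14)**2 = ((10*4 + 4) - 14)**2 = ((40 + 4) - 14)**2 = (44 - 14)**2 = 30**2 = 900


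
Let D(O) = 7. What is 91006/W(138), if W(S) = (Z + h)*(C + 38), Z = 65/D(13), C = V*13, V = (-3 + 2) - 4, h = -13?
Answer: 318521/351 ≈ 907.47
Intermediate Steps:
V = -5 (V = -1 - 4 = -5)
C = -65 (C = -5*13 = -65)
Z = 65/7 ≈ 9.2857
W(S) = 702/7 (W(S) = (65/7 - 13)*(-65 + 38) = -26/7*(-27) = 702/7)
91006/W(138) = 91006/(702/7) = 91006*(7/702) = 318521/351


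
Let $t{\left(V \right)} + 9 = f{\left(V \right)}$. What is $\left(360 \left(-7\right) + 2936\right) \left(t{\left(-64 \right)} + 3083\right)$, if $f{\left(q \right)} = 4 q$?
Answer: $1172288$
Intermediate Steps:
$t{\left(V \right)} = -9 + 4 V$
$\left(360 \left(-7\right) + 2936\right) \left(t{\left(-64 \right)} + 3083\right) = \left(360 \left(-7\right) + 2936\right) \left(\left(-9 + 4 \left(-64\right)\right) + 3083\right) = \left(-2520 + 2936\right) \left(\left(-9 - 256\right) + 3083\right) = 416 \left(-265 + 3083\right) = 416 \cdot 2818 = 1172288$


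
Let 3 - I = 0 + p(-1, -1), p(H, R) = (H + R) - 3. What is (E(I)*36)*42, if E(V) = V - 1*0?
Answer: 12096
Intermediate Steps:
p(H, R) = -3 + H + R
I = 8 (I = 3 - (0 + (-3 - 1 - 1)) = 3 - (0 - 5) = 3 - 1*(-5) = 3 + 5 = 8)
E(V) = V (E(V) = V + 0 = V)
(E(I)*36)*42 = (8*36)*42 = 288*42 = 12096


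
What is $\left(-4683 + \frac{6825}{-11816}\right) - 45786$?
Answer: $- \frac{85192647}{1688} \approx -50470.0$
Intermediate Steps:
$\left(-4683 + \frac{6825}{-11816}\right) - 45786 = \left(-4683 + 6825 \left(- \frac{1}{11816}\right)\right) - 45786 = \left(-4683 - \frac{975}{1688}\right) - 45786 = - \frac{7905879}{1688} - 45786 = - \frac{85192647}{1688}$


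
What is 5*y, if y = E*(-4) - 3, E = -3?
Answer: 45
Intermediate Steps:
y = 9 (y = -3*(-4) - 3 = 12 - 3 = 9)
5*y = 5*9 = 45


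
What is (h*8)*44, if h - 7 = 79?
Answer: 30272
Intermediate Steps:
h = 86 (h = 7 + 79 = 86)
(h*8)*44 = (86*8)*44 = 688*44 = 30272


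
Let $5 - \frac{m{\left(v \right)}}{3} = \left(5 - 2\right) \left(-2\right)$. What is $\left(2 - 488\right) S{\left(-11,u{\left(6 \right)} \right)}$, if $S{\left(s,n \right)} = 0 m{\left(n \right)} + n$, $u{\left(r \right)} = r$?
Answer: $-2916$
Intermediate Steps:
$m{\left(v \right)} = 33$ ($m{\left(v \right)} = 15 - 3 \left(5 - 2\right) \left(-2\right) = 15 - 3 \cdot 3 \left(-2\right) = 15 - -18 = 15 + 18 = 33$)
$S{\left(s,n \right)} = n$ ($S{\left(s,n \right)} = 0 \cdot 33 + n = 0 + n = n$)
$\left(2 - 488\right) S{\left(-11,u{\left(6 \right)} \right)} = \left(2 - 488\right) 6 = \left(-486\right) 6 = -2916$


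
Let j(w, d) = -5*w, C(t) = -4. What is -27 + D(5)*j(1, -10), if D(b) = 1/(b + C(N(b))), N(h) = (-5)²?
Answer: -32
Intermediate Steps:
N(h) = 25
D(b) = 1/(-4 + b) (D(b) = 1/(b - 4) = 1/(-4 + b))
-27 + D(5)*j(1, -10) = -27 + (-5*1)/(-4 + 5) = -27 - 5/1 = -27 + 1*(-5) = -27 - 5 = -32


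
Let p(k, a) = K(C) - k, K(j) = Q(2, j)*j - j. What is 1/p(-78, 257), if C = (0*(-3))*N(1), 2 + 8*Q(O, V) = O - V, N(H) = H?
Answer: 1/78 ≈ 0.012821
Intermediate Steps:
Q(O, V) = -¼ - V/8 + O/8 (Q(O, V) = -¼ + (O - V)/8 = -¼ + (-V/8 + O/8) = -¼ - V/8 + O/8)
C = 0 (C = (0*(-3))*1 = 0*1 = 0)
K(j) = -j - j²/8 (K(j) = (-¼ - j/8 + (⅛)*2)*j - j = (-¼ - j/8 + ¼)*j - j = (-j/8)*j - j = -j²/8 - j = -j - j²/8)
p(k, a) = -k (p(k, a) = -⅛*0*(8 + 0) - k = -⅛*0*8 - k = 0 - k = -k)
1/p(-78, 257) = 1/(-1*(-78)) = 1/78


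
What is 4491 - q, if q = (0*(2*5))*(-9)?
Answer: 4491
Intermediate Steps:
q = 0 (q = (0*10)*(-9) = 0*(-9) = 0)
4491 - q = 4491 - 1*0 = 4491 + 0 = 4491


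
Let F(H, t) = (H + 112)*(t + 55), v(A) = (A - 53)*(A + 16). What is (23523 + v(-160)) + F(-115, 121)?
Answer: 53667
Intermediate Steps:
v(A) = (-53 + A)*(16 + A)
F(H, t) = (55 + t)*(112 + H) (F(H, t) = (112 + H)*(55 + t) = (55 + t)*(112 + H))
(23523 + v(-160)) + F(-115, 121) = (23523 + (-848 + (-160)**2 - 37*(-160))) + (6160 + 55*(-115) + 112*121 - 115*121) = (23523 + (-848 + 25600 + 5920)) + (6160 - 6325 + 13552 - 13915) = (23523 + 30672) - 528 = 54195 - 528 = 53667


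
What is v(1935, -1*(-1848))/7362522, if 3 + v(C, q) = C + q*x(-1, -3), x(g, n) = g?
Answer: 14/1227087 ≈ 1.1409e-5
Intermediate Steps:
v(C, q) = -3 + C - q (v(C, q) = -3 + (C + q*(-1)) = -3 + (C - q) = -3 + C - q)
v(1935, -1*(-1848))/7362522 = (-3 + 1935 - (-1)*(-1848))/7362522 = (-3 + 1935 - 1*1848)*(1/7362522) = (-3 + 1935 - 1848)*(1/7362522) = 84*(1/7362522) = 14/1227087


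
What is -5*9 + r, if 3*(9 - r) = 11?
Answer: -119/3 ≈ -39.667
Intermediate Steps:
r = 16/3 (r = 9 - ⅓*11 = 9 - 11/3 = 16/3 ≈ 5.3333)
-5*9 + r = -5*9 + 16/3 = -45 + 16/3 = -119/3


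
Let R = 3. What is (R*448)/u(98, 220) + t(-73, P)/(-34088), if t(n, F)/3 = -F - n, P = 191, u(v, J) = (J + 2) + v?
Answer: 358809/85220 ≈ 4.2104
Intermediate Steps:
u(v, J) = 2 + J + v (u(v, J) = (2 + J) + v = 2 + J + v)
t(n, F) = -3*F - 3*n (t(n, F) = 3*(-F - n) = -3*F - 3*n)
(R*448)/u(98, 220) + t(-73, P)/(-34088) = (3*448)/(2 + 220 + 98) + (-3*191 - 3*(-73))/(-34088) = 1344/320 + (-573 + 219)*(-1/34088) = 1344*(1/320) - 354*(-1/34088) = 21/5 + 177/17044 = 358809/85220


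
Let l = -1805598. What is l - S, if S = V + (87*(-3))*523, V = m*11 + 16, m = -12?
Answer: -1668979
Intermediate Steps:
V = -116 (V = -12*11 + 16 = -132 + 16 = -116)
S = -136619 (S = -116 + (87*(-3))*523 = -116 - 261*523 = -116 - 136503 = -136619)
l - S = -1805598 - 1*(-136619) = -1805598 + 136619 = -1668979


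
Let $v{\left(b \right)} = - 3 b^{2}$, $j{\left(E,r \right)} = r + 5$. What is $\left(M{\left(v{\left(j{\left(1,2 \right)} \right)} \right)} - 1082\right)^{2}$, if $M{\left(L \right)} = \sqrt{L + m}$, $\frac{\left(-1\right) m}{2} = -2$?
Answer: $\left(1082 - i \sqrt{143}\right)^{2} \approx 1.1706 \cdot 10^{6} - 2.588 \cdot 10^{4} i$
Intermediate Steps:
$m = 4$ ($m = \left(-2\right) \left(-2\right) = 4$)
$j{\left(E,r \right)} = 5 + r$
$M{\left(L \right)} = \sqrt{4 + L}$ ($M{\left(L \right)} = \sqrt{L + 4} = \sqrt{4 + L}$)
$\left(M{\left(v{\left(j{\left(1,2 \right)} \right)} \right)} - 1082\right)^{2} = \left(\sqrt{4 - 3 \left(5 + 2\right)^{2}} - 1082\right)^{2} = \left(\sqrt{4 - 3 \cdot 7^{2}} - 1082\right)^{2} = \left(\sqrt{4 - 147} - 1082\right)^{2} = \left(\sqrt{-143} - 1082\right)^{2} = \left(i \sqrt{143} - 1082\right)^{2} = \left(-1082 + i \sqrt{143}\right)^{2}$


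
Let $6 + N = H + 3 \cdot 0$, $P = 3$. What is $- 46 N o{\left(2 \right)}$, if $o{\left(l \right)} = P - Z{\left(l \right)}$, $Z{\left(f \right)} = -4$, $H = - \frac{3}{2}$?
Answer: $2415$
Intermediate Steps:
$H = - \frac{3}{2}$ ($H = \left(-3\right) \frac{1}{2} = - \frac{3}{2} \approx -1.5$)
$N = - \frac{15}{2}$ ($N = -6 + \left(- \frac{3}{2} + 3 \cdot 0\right) = -6 + \left(- \frac{3}{2} + 0\right) = -6 - \frac{3}{2} = - \frac{15}{2} \approx -7.5$)
$o{\left(l \right)} = 7$ ($o{\left(l \right)} = 3 - -4 = 3 + 4 = 7$)
$- 46 N o{\left(2 \right)} = \left(-46\right) \left(- \frac{15}{2}\right) 7 = 345 \cdot 7 = 2415$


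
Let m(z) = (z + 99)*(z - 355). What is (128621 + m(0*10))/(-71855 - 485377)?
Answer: -23369/139308 ≈ -0.16775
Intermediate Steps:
m(z) = (-355 + z)*(99 + z) (m(z) = (99 + z)*(-355 + z) = (-355 + z)*(99 + z))
(128621 + m(0*10))/(-71855 - 485377) = (128621 + (-35145 + (0*10)² - 0*10))/(-71855 - 485377) = (128621 + (-35145 + 0² - 256*0))/(-557232) = (128621 + (-35145 + 0 + 0))*(-1/557232) = (128621 - 35145)*(-1/557232) = 93476*(-1/557232) = -23369/139308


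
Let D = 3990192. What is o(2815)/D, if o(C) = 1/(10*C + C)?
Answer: 1/123556295280 ≈ 8.0935e-12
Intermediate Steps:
o(C) = 1/(11*C)
o(2815)/D = ((1/11)/2815)/3990192 = ((1/11)*(1/2815))*(1/3990192) = (1/30965)*(1/3990192) = 1/123556295280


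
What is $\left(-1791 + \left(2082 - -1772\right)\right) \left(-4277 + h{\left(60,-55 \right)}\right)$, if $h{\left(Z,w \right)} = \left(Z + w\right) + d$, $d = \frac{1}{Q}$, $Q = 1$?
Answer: $-8811073$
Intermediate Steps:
$d = 1$ ($d = 1^{-1} = 1$)
$h{\left(Z,w \right)} = 1 + Z + w$ ($h{\left(Z,w \right)} = \left(Z + w\right) + 1 = 1 + Z + w$)
$\left(-1791 + \left(2082 - -1772\right)\right) \left(-4277 + h{\left(60,-55 \right)}\right) = \left(-1791 + \left(2082 - -1772\right)\right) \left(-4277 + \left(1 + 60 - 55\right)\right) = \left(-1791 + \left(2082 + 1772\right)\right) \left(-4277 + 6\right) = \left(-1791 + 3854\right) \left(-4271\right) = 2063 \left(-4271\right) = -8811073$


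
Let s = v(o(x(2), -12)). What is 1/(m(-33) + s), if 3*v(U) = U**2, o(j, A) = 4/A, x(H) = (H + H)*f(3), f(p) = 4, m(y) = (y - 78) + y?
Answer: -27/3887 ≈ -0.0069462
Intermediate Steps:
m(y) = -78 + 2*y (m(y) = (-78 + y) + y = -78 + 2*y)
x(H) = 8*H (x(H) = (H + H)*4 = (2*H)*4 = 8*H)
v(U) = U**2/3
s = 1/27 (s = (4/(-12))**2/3 = (4*(-1/12))**2/3 = (-1/3)**2/3 = (1/3)*(1/9) = 1/27 ≈ 0.037037)
1/(m(-33) + s) = 1/((-78 + 2*(-33)) + 1/27) = 1/((-78 - 66) + 1/27) = 1/(-144 + 1/27) = 1/(-3887/27) = -27/3887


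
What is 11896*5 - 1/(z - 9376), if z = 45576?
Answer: 2153175999/36200 ≈ 59480.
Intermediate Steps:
11896*5 - 1/(z - 9376) = 11896*5 - 1/(45576 - 9376) = 59480 - 1/36200 = 2153175999/36200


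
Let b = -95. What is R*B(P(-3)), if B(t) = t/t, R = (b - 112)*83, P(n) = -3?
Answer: -17181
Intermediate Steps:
R = -17181 (R = (-95 - 112)*83 = -207*83 = -17181)
B(t) = 1
R*B(P(-3)) = -17181*1 = -17181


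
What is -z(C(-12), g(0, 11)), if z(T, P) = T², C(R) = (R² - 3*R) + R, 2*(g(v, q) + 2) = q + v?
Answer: -28224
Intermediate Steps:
g(v, q) = -2 + q/2 + v/2 (g(v, q) = -2 + (q + v)/2 = -2 + (q/2 + v/2) = -2 + q/2 + v/2)
C(R) = R² - 2*R
-z(C(-12), g(0, 11)) = -(-12*(-2 - 12))² = -(-12*(-14))² = -1*168² = -1*28224 = -28224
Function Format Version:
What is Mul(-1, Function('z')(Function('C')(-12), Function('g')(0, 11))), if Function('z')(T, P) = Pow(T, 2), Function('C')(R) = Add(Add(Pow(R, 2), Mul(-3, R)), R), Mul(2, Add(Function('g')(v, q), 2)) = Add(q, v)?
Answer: -28224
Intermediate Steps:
Function('g')(v, q) = Add(-2, Mul(Rational(1, 2), q), Mul(Rational(1, 2), v)) (Function('g')(v, q) = Add(-2, Mul(Rational(1, 2), Add(q, v))) = Add(-2, Add(Mul(Rational(1, 2), q), Mul(Rational(1, 2), v))) = Add(-2, Mul(Rational(1, 2), q), Mul(Rational(1, 2), v)))
Function('C')(R) = Add(Pow(R, 2), Mul(-2, R))
Mul(-1, Function('z')(Function('C')(-12), Function('g')(0, 11))) = Mul(-1, Pow(Mul(-12, Add(-2, -12)), 2)) = Mul(-1, Pow(Mul(-12, -14), 2)) = Mul(-1, Pow(168, 2)) = Mul(-1, 28224) = -28224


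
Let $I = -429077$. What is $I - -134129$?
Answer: $-294948$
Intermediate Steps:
$I - -134129 = -429077 - -134129 = -429077 + 134129 = -294948$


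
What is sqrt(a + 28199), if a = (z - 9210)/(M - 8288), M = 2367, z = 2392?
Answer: sqrt(988647707337)/5921 ≈ 167.93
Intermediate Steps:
a = 6818/5921 (a = (2392 - 9210)/(2367 - 8288) = -6818/(-5921) = -6818*(-1/5921) = 6818/5921 ≈ 1.1515)
sqrt(a + 28199) = sqrt(6818/5921 + 28199) = sqrt(166973097/5921) = sqrt(988647707337)/5921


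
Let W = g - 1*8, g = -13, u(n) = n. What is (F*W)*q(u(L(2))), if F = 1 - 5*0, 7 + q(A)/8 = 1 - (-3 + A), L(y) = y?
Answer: 840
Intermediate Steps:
q(A) = -24 - 8*A (q(A) = -56 + 8*(1 - (-3 + A)) = -56 + 8*(1 + (3 - A)) = -56 + 8*(4 - A) = -56 + (32 - 8*A) = -24 - 8*A)
W = -21 (W = -13 - 1*8 = -13 - 8 = -21)
F = 1 (F = 1 + 0 = 1)
(F*W)*q(u(L(2))) = (1*(-21))*(-24 - 8*2) = -21*(-24 - 16) = -21*(-40) = 840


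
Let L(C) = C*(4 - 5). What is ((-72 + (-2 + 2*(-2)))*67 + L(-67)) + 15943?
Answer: 10784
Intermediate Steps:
L(C) = -C (L(C) = C*(-1) = -C)
((-72 + (-2 + 2*(-2)))*67 + L(-67)) + 15943 = ((-72 + (-2 + 2*(-2)))*67 - 1*(-67)) + 15943 = ((-72 + (-2 - 4))*67 + 67) + 15943 = ((-72 - 6)*67 + 67) + 15943 = (-78*67 + 67) + 15943 = (-5226 + 67) + 15943 = -5159 + 15943 = 10784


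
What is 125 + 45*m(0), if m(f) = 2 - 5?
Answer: -10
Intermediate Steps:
m(f) = -3
125 + 45*m(0) = 125 + 45*(-3) = 125 - 135 = -10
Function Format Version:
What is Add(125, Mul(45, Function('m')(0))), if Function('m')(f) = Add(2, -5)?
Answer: -10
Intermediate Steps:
Function('m')(f) = -3
Add(125, Mul(45, Function('m')(0))) = Add(125, Mul(45, -3)) = Add(125, -135) = -10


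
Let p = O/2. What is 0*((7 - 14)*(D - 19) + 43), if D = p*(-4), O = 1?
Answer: 0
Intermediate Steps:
p = 1/2 ≈ 0.50000
D = -2 (D = (1/2)*(-4) = -2)
0*((7 - 14)*(D - 19) + 43) = 0*((7 - 14)*(-2 - 19) + 43) = 0*(-7*(-21) + 43) = 0*(147 + 43) = 0*190 = 0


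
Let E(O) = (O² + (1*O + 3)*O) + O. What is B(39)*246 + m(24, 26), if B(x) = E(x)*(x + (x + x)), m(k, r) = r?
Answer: 92044862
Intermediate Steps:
E(O) = O + O² + O*(3 + O) (E(O) = (O² + (O + 3)*O) + O = (O² + (3 + O)*O) + O = (O² + O*(3 + O)) + O = O + O² + O*(3 + O))
B(x) = 6*x²*(2 + x) (B(x) = (2*x*(2 + x))*(x + (x + x)) = (2*x*(2 + x))*(x + 2*x) = (2*x*(2 + x))*(3*x) = 6*x²*(2 + x))
B(39)*246 + m(24, 26) = (6*39²*(2 + 39))*246 + 26 = (6*1521*41)*246 + 26 = 374166*246 + 26 = 92044836 + 26 = 92044862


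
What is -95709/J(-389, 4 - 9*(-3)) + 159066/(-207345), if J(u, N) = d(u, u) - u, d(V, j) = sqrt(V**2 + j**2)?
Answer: 6594301977/26885735 - 95709*sqrt(2)/389 ≈ -102.68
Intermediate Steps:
J(u, N) = -u + sqrt(2)*sqrt(u**2) (J(u, N) = sqrt(u**2 + u**2) - u = sqrt(2*u**2) - u = sqrt(2)*sqrt(u**2) - u = -u + sqrt(2)*sqrt(u**2))
-95709/J(-389, 4 - 9*(-3)) + 159066/(-207345) = -95709/(-1*(-389) + sqrt(2)*sqrt((-389)**2)) + 159066/(-207345) = -95709/(389 + sqrt(2)*sqrt(151321)) + 159066*(-1/207345) = -95709/(389 + sqrt(2)*389) - 53022/69115 = -95709/(389 + 389*sqrt(2)) - 53022/69115 = -53022/69115 - 95709/(389 + 389*sqrt(2))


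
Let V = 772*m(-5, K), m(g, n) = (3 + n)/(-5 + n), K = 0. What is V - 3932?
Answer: -21976/5 ≈ -4395.2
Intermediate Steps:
m(g, n) = (3 + n)/(-5 + n)
V = -2316/5 (V = 772*((3 + 0)/(-5 + 0)) = 772*(3/(-5)) = 772*(-⅕*3) = 772*(-⅗) = -2316/5 ≈ -463.20)
V - 3932 = -2316/5 - 3932 = -21976/5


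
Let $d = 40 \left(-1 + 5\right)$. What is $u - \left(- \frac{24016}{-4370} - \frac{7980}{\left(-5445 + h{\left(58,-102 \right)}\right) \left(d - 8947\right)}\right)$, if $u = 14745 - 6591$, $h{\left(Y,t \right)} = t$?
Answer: $\frac{15224859315614}{1868423745} \approx 8148.5$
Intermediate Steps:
$d = 160$ ($d = 40 \cdot 4 = 160$)
$u = 8154$ ($u = 14745 - 6591 = 8154$)
$u - \left(- \frac{24016}{-4370} - \frac{7980}{\left(-5445 + h{\left(58,-102 \right)}\right) \left(d - 8947\right)}\right) = 8154 - \left(- \frac{24016}{-4370} - \frac{7980}{\left(-5445 - 102\right) \left(160 - 8947\right)}\right) = 8154 - \left(\left(-24016\right) \left(- \frac{1}{4370}\right) - \frac{7980}{\left(-5547\right) \left(-8787\right)}\right) = 8154 - \left(\frac{632}{115} - \frac{7980}{48741489}\right) = 8154 - \left(\frac{632}{115} - \frac{2660}{16247163}\right) = 8154 - \frac{10267901116}{1868423745} = \frac{15224859315614}{1868423745}$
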